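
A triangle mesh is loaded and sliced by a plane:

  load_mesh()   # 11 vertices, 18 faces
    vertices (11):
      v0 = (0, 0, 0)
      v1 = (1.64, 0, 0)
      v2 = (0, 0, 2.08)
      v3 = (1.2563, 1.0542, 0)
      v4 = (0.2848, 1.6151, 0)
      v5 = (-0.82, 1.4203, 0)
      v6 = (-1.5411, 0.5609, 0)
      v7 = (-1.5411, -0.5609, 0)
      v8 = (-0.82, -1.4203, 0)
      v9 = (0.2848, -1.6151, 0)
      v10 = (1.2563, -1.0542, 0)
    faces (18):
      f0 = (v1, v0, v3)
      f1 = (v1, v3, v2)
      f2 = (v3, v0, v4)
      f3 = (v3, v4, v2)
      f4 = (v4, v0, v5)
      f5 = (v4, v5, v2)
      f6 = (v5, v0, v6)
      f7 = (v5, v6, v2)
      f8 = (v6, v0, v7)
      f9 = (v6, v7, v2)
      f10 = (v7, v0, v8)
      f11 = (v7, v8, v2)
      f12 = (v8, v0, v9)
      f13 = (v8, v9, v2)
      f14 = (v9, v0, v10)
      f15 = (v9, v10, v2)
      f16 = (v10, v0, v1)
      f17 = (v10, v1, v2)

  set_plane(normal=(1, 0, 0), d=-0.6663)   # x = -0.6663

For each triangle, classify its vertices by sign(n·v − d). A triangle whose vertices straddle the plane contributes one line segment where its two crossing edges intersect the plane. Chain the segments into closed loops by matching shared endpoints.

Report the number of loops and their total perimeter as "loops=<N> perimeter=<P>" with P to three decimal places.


Straddling triangles (10 of 18):
  (v4,v0,v5) [++-] → (-0.6663, 1.15408, 0)–(-0.6663, 1.4474, 0)  len=0.2933
  (v4,v5,v2) [+-+] → (-0.6663, 1.4474, 0)–(-0.6663, 1.15408, 0.389873)  len=0.4879
  (v5,v0,v6) [-+-] → (-0.6663, 1.15408, 0)–(-0.6663, 0.242507, 0)  len=0.9116
  (v5,v6,v2) [--+] → (-0.6663, 0.242507, 1.1807)–(-0.6663, 1.15408, 0.389873)  len=1.2068
  (v6,v0,v7) [-+-] → (-0.6663, 0.242507, 0)–(-0.6663, -0.242507, 0)  len=0.4850
  (v6,v7,v2) [--+] → (-0.6663, -0.242507, 1.1807)–(-0.6663, 0.242507, 1.1807)  len=0.4850
  (v7,v0,v8) [-+-] → (-0.6663, -0.242507, 0)–(-0.6663, -1.15408, 0)  len=0.9116
  (v7,v8,v2) [--+] → (-0.6663, -1.15408, 0.389873)–(-0.6663, -0.242507, 1.1807)  len=1.2068
  (v8,v0,v9) [-++] → (-0.6663, -1.15408, 0)–(-0.6663, -1.4474, 0)  len=0.2933
  (v8,v9,v2) [-++] → (-0.6663, -1.4474, 0)–(-0.6663, -1.15408, 0.389873)  len=0.4879

Chained into 1 loop(s):
  loop 1: 10 segments, perimeter = 6.7692
Total perimeter = 6.769

loops=1 perimeter=6.769


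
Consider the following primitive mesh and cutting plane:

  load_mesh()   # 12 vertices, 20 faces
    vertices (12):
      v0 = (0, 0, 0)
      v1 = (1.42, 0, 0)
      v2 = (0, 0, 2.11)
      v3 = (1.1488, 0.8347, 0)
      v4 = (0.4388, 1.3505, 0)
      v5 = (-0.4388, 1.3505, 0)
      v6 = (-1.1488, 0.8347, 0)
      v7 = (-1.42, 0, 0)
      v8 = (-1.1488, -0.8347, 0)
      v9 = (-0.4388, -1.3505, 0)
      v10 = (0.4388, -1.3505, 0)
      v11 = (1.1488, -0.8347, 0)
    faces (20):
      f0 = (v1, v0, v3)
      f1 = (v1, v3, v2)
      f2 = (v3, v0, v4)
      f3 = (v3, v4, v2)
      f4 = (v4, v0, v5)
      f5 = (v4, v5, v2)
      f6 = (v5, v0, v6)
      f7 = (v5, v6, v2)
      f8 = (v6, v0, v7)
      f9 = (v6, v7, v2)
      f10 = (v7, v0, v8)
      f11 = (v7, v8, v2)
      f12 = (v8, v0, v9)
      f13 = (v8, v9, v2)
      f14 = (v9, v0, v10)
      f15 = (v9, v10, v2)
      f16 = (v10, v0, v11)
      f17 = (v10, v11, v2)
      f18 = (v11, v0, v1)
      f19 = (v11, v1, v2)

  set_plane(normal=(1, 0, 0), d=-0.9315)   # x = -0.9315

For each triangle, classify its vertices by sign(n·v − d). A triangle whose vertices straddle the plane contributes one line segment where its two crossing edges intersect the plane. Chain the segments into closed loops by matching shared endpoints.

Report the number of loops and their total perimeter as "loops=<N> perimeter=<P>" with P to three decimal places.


loops=1 perimeter=4.506

Straddling triangles (8 of 20):
  (v5,v0,v6) [++-] → (-0.9315, 0.676813, 0)–(-0.9315, 0.992564, 0)  len=0.3158
  (v5,v6,v2) [+-+] → (-0.9315, 0.992564, 0)–(-0.9315, 0.676813, 0.399115)  len=0.5089
  (v6,v0,v7) [-+-] → (-0.9315, 0.676813, 0)–(-0.9315, 0, 0)  len=0.6768
  (v6,v7,v2) [--+] → (-0.9315, 0, 0.72587)–(-0.9315, 0.676813, 0.399115)  len=0.7516
  (v7,v0,v8) [-+-] → (-0.9315, 0, 0)–(-0.9315, -0.676813, 0)  len=0.6768
  (v7,v8,v2) [--+] → (-0.9315, -0.676813, 0.399115)–(-0.9315, 0, 0.72587)  len=0.7516
  (v8,v0,v9) [-++] → (-0.9315, -0.676813, 0)–(-0.9315, -0.992564, 0)  len=0.3158
  (v8,v9,v2) [-++] → (-0.9315, -0.992564, 0)–(-0.9315, -0.676813, 0.399115)  len=0.5089

Chained into 1 loop(s):
  loop 1: 8 segments, perimeter = 4.5061
Total perimeter = 4.506


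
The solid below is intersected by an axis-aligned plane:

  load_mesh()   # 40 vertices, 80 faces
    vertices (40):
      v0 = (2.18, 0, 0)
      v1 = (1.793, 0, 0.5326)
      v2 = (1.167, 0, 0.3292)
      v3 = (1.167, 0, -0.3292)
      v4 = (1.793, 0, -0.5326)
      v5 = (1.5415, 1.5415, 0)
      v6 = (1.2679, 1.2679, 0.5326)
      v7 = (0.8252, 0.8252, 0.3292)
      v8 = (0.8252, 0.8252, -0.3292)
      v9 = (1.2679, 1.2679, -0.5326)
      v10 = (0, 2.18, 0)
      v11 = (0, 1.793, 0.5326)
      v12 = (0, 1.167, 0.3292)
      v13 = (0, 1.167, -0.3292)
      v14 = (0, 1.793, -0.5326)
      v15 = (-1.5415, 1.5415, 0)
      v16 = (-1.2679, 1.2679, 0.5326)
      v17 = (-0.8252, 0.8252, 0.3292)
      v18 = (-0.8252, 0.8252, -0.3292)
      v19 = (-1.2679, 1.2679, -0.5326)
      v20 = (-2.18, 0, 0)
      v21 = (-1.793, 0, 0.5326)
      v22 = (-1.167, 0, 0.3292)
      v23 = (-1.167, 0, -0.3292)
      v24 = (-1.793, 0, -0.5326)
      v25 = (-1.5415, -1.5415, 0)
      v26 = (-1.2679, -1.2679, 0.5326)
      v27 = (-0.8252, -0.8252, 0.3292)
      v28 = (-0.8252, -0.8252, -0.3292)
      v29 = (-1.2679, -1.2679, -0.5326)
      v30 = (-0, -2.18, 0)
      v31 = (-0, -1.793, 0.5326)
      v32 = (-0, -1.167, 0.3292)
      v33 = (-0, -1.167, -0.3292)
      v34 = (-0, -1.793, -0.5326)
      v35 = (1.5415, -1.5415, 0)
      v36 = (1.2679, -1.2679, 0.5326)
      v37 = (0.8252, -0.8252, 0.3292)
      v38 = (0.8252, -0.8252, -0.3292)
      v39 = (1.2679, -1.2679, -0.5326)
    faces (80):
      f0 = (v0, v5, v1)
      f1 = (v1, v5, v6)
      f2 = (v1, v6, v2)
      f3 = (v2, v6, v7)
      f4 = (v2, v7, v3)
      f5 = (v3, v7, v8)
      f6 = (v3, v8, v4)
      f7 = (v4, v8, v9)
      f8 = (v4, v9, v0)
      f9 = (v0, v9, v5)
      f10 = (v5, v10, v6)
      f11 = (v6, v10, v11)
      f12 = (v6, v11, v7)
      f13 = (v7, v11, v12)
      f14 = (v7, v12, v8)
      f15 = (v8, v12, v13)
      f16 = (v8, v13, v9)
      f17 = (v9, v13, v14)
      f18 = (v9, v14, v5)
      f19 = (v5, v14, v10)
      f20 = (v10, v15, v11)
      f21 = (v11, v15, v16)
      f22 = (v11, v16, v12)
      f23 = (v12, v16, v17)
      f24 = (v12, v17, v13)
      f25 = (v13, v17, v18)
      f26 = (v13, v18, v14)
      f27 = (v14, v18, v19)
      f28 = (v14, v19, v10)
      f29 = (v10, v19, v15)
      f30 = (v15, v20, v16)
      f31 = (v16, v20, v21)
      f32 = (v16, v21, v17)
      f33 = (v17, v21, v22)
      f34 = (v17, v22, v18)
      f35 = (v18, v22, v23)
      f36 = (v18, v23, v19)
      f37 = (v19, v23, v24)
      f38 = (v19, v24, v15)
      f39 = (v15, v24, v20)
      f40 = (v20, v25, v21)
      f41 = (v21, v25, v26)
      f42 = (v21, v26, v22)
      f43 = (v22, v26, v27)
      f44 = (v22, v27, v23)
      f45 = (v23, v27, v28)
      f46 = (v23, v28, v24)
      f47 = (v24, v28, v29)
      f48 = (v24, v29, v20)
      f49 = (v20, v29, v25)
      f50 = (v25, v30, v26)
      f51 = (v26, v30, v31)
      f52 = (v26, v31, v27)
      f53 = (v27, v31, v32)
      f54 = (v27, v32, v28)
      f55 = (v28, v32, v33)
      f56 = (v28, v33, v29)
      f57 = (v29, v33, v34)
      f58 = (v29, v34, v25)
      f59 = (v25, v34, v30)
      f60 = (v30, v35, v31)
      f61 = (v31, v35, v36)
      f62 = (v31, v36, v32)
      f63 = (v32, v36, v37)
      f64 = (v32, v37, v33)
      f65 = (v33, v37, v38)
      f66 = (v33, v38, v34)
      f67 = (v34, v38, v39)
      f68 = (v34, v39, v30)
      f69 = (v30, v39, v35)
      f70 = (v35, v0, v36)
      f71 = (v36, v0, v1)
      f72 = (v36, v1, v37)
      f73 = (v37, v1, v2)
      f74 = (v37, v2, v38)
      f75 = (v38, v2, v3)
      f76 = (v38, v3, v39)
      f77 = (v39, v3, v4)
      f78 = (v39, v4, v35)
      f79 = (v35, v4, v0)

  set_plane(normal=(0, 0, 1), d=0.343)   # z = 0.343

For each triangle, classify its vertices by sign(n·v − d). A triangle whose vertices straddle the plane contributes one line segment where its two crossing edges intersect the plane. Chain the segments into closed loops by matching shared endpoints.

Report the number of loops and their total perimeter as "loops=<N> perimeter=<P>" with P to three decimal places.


loops=2 perimeter=19.228

Straddling triangles (32 of 80):
  (v0,v5,v1) [--+] → (1.70347, 0.548758, 0.343)–(1.93077, 0, 0.343)  len=0.5940
  (v1,v5,v6) [+-+] → (1.70347, 0.548758, 0.343)–(1.3653, 1.3653, 0.343)  len=0.8838
  (v1,v6,v2) [++-] → (1.17385, 0.0860227, 0.343)–(1.20947, 0, 0.343)  len=0.0931
  (v2,v6,v7) [-+-] → (1.17385, 0.0860227, 0.343)–(0.855236, 0.855236, 0.343)  len=0.8326
  (v5,v10,v6) [--+] → (0.816541, 1.5926, 0.343)–(1.3653, 1.3653, 0.343)  len=0.5940
  (v6,v10,v11) [+-+] → (0.816541, 1.5926, 0.343)–(0, 1.93077, 0.343)  len=0.8838
  (v6,v11,v7) [++-] → (0.769213, 0.890862, 0.343)–(0.855236, 0.855236, 0.343)  len=0.0931
  (v7,v11,v12) [-+-] → (0.769213, 0.890862, 0.343)–(0, 1.20947, 0.343)  len=0.8326
  (v10,v15,v11) [--+] → (-0.548758, 1.70347, 0.343)–(0, 1.93077, 0.343)  len=0.5940
  (v11,v15,v16) [+-+] → (-0.548758, 1.70347, 0.343)–(-1.3653, 1.3653, 0.343)  len=0.8838
  (v11,v16,v12) [++-] → (-0.0860227, 1.17385, 0.343)–(0, 1.20947, 0.343)  len=0.0931
  (v12,v16,v17) [-+-] → (-0.0860227, 1.17385, 0.343)–(-0.855236, 0.855236, 0.343)  len=0.8326
  (v15,v20,v16) [--+] → (-1.5926, 0.816541, 0.343)–(-1.3653, 1.3653, 0.343)  len=0.5940
  (v16,v20,v21) [+-+] → (-1.5926, 0.816541, 0.343)–(-1.93077, 0, 0.343)  len=0.8838
  (v16,v21,v17) [++-] → (-0.890862, 0.769213, 0.343)–(-0.855236, 0.855236, 0.343)  len=0.0931
  (v17,v21,v22) [-+-] → (-0.890862, 0.769213, 0.343)–(-1.20947, 0, 0.343)  len=0.8326
  (v20,v25,v21) [--+] → (-1.70347, -0.548758, 0.343)–(-1.93077, 0, 0.343)  len=0.5940
  (v21,v25,v26) [+-+] → (-1.70347, -0.548758, 0.343)–(-1.3653, -1.3653, 0.343)  len=0.8838
  (v21,v26,v22) [++-] → (-1.17385, -0.0860227, 0.343)–(-1.20947, 0, 0.343)  len=0.0931
  (v22,v26,v27) [-+-] → (-1.17385, -0.0860227, 0.343)–(-0.855236, -0.855236, 0.343)  len=0.8326
  (v25,v30,v26) [--+] → (-0.816541, -1.5926, 0.343)–(-1.3653, -1.3653, 0.343)  len=0.5940
  (v26,v30,v31) [+-+] → (-0.816541, -1.5926, 0.343)–(0, -1.93077, 0.343)  len=0.8838
  (v26,v31,v27) [++-] → (-0.769213, -0.890862, 0.343)–(-0.855236, -0.855236, 0.343)  len=0.0931
  (v27,v31,v32) [-+-] → (-0.769213, -0.890862, 0.343)–(0, -1.20947, 0.343)  len=0.8326
  (v30,v35,v31) [--+] → (0.548758, -1.70347, 0.343)–(0, -1.93077, 0.343)  len=0.5940
  (v31,v35,v36) [+-+] → (0.548758, -1.70347, 0.343)–(1.3653, -1.3653, 0.343)  len=0.8838
  (v31,v36,v32) [++-] → (0.0860227, -1.17385, 0.343)–(0, -1.20947, 0.343)  len=0.0931
  (v32,v36,v37) [-+-] → (0.0860227, -1.17385, 0.343)–(0.855236, -0.855236, 0.343)  len=0.8326
  (v35,v0,v36) [--+] → (1.5926, -0.816541, 0.343)–(1.3653, -1.3653, 0.343)  len=0.5940
  (v36,v0,v1) [+-+] → (1.5926, -0.816541, 0.343)–(1.93077, 0, 0.343)  len=0.8838
  (v36,v1,v37) [++-] → (0.890862, -0.769213, 0.343)–(0.855236, -0.855236, 0.343)  len=0.0931
  (v37,v1,v2) [-+-] → (0.890862, -0.769213, 0.343)–(1.20947, 0, 0.343)  len=0.8326

Chained into 2 loop(s):
  loop 1: 16 segments, perimeter = 11.8221
  loop 2: 16 segments, perimeter = 7.4056
Total perimeter = 19.228


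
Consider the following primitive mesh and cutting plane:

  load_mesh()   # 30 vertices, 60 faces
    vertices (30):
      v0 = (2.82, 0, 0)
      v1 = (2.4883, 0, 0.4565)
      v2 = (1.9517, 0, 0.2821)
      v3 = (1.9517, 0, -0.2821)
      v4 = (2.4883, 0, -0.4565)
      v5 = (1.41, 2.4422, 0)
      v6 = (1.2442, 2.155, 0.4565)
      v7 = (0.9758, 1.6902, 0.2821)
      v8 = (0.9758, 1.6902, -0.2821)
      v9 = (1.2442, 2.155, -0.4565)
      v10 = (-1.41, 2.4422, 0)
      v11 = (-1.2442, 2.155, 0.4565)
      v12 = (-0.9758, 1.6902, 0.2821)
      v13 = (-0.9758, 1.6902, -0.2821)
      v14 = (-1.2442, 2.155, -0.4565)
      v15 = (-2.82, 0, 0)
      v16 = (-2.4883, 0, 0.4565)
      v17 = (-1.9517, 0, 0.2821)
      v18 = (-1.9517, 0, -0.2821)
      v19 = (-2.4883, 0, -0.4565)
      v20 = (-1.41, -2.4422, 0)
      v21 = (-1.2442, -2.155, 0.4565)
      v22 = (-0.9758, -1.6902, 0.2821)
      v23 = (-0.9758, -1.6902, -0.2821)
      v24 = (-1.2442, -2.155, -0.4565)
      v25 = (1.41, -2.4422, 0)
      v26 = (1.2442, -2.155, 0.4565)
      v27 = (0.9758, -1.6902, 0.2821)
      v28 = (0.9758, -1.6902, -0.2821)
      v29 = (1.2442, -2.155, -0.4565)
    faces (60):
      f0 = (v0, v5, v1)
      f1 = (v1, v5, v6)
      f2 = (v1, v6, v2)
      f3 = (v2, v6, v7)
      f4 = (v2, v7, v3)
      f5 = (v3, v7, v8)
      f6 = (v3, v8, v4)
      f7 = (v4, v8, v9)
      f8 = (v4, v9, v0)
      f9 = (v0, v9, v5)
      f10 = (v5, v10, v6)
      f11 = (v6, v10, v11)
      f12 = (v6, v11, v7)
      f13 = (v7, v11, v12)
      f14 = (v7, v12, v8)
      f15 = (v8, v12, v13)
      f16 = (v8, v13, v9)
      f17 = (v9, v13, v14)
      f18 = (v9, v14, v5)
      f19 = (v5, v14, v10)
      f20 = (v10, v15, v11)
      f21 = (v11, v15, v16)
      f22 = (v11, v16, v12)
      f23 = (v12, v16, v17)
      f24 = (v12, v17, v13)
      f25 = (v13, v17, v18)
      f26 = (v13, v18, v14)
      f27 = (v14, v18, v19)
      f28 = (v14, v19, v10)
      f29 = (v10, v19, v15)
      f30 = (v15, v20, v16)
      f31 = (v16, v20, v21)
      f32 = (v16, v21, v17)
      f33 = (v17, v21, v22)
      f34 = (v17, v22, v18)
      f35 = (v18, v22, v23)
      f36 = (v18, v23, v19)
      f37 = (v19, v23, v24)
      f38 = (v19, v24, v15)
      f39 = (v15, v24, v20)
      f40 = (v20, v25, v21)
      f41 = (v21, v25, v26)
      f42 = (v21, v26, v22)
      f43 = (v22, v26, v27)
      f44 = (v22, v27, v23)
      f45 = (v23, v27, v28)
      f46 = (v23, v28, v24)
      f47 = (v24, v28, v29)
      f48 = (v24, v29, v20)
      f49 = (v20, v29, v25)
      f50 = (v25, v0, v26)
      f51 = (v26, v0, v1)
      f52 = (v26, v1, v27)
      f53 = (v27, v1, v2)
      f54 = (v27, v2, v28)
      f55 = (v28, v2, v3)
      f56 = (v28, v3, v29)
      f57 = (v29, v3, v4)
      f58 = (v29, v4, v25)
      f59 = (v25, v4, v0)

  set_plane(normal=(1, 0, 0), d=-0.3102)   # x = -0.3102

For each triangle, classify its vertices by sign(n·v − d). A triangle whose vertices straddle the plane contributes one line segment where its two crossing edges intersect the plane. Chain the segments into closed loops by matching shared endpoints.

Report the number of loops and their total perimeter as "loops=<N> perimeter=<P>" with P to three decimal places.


Straddling triangles (20 of 60):
  (v5,v10,v6) [+-+] → (-0.3102, 2.4422, 0)–(-0.3102, 2.3232, 0.189156)  len=0.2235
  (v6,v10,v11) [+--] → (-0.3102, 2.3232, 0.189156)–(-0.3102, 2.155, 0.4565)  len=0.3159
  (v6,v11,v7) [+-+] → (-0.3102, 2.155, 0.4565)–(-0.3102, 1.95945, 0.383126)  len=0.2089
  (v7,v11,v12) [+--] → (-0.3102, 1.95945, 0.383126)–(-0.3102, 1.6902, 0.2821)  len=0.2876
  (v7,v12,v8) [+-+] → (-0.3102, 1.6902, 0.2821)–(-0.3102, 1.6902, 0.0896776)  len=0.1924
  (v8,v12,v13) [+--] → (-0.3102, 1.6902, 0.0896776)–(-0.3102, 1.6902, -0.2821)  len=0.3718
  (v8,v13,v9) [+-+] → (-0.3102, 1.6902, -0.2821)–(-0.3102, 1.82956, -0.334389)  len=0.1488
  (v9,v13,v14) [+--] → (-0.3102, 1.82956, -0.334389)–(-0.3102, 2.155, -0.4565)  len=0.3476
  (v9,v14,v5) [+-+] → (-0.3102, 2.155, -0.4565)–(-0.3102, 2.25606, -0.29586)  len=0.1898
  (v5,v14,v10) [+--] → (-0.3102, 2.25606, -0.29586)–(-0.3102, 2.4422, 0)  len=0.3495
  (v20,v25,v21) [-+-] → (-0.3102, -2.4422, 0)–(-0.3102, -2.25606, 0.29586)  len=0.3495
  (v21,v25,v26) [-++] → (-0.3102, -2.25606, 0.29586)–(-0.3102, -2.155, 0.4565)  len=0.1898
  (v21,v26,v22) [-+-] → (-0.3102, -2.155, 0.4565)–(-0.3102, -1.82956, 0.334389)  len=0.3476
  (v22,v26,v27) [-++] → (-0.3102, -1.82956, 0.334389)–(-0.3102, -1.6902, 0.2821)  len=0.1488
  (v22,v27,v23) [-+-] → (-0.3102, -1.6902, 0.2821)–(-0.3102, -1.6902, -0.0896776)  len=0.3718
  (v23,v27,v28) [-++] → (-0.3102, -1.6902, -0.0896776)–(-0.3102, -1.6902, -0.2821)  len=0.1924
  (v23,v28,v24) [-+-] → (-0.3102, -1.6902, -0.2821)–(-0.3102, -1.95945, -0.383126)  len=0.2876
  (v24,v28,v29) [-++] → (-0.3102, -1.95945, -0.383126)–(-0.3102, -2.155, -0.4565)  len=0.2089
  (v24,v29,v20) [-+-] → (-0.3102, -2.155, -0.4565)–(-0.3102, -2.3232, -0.189156)  len=0.3159
  (v20,v29,v25) [-++] → (-0.3102, -2.3232, -0.189156)–(-0.3102, -2.4422, 0)  len=0.2235

Chained into 2 loop(s):
  loop 1: 10 segments, perimeter = 2.6357
  loop 2: 10 segments, perimeter = 2.6357
Total perimeter = 5.271

loops=2 perimeter=5.271


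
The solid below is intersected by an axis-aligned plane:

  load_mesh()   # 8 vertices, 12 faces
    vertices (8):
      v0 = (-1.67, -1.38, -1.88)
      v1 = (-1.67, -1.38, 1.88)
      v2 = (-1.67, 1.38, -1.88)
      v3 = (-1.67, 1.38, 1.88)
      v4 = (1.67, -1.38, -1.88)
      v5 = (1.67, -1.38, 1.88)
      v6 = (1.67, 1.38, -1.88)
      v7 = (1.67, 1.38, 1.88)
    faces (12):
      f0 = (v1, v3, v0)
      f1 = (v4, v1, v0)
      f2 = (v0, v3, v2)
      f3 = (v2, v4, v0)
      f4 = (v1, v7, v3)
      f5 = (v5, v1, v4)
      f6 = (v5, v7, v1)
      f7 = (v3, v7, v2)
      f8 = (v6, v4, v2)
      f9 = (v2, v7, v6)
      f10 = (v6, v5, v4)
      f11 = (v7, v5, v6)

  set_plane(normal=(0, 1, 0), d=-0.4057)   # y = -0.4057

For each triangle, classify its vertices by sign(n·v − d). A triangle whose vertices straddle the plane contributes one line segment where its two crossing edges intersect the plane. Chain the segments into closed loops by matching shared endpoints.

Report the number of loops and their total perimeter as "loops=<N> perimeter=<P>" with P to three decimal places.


loops=1 perimeter=14.200

Straddling triangles (8 of 12):
  (v1,v3,v0) [-+-] → (-1.67, -0.4057, 1.88)–(-1.67, -0.4057, -0.552693)  len=2.4327
  (v0,v3,v2) [-++] → (-1.67, -0.4057, -0.552693)–(-1.67, -0.4057, -1.88)  len=1.3273
  (v2,v4,v0) [+--] → (0.490956, -0.4057, -1.88)–(-1.67, -0.4057, -1.88)  len=2.1610
  (v1,v7,v3) [-++] → (-0.490956, -0.4057, 1.88)–(-1.67, -0.4057, 1.88)  len=1.1790
  (v5,v7,v1) [-+-] → (1.67, -0.4057, 1.88)–(-0.490956, -0.4057, 1.88)  len=2.1610
  (v6,v4,v2) [+-+] → (1.67, -0.4057, -1.88)–(0.490956, -0.4057, -1.88)  len=1.1790
  (v6,v5,v4) [+--] → (1.67, -0.4057, 0.552693)–(1.67, -0.4057, -1.88)  len=2.4327
  (v7,v5,v6) [+-+] → (1.67, -0.4057, 1.88)–(1.67, -0.4057, 0.552693)  len=1.3273

Chained into 1 loop(s):
  loop 1: 8 segments, perimeter = 14.2000
Total perimeter = 14.200


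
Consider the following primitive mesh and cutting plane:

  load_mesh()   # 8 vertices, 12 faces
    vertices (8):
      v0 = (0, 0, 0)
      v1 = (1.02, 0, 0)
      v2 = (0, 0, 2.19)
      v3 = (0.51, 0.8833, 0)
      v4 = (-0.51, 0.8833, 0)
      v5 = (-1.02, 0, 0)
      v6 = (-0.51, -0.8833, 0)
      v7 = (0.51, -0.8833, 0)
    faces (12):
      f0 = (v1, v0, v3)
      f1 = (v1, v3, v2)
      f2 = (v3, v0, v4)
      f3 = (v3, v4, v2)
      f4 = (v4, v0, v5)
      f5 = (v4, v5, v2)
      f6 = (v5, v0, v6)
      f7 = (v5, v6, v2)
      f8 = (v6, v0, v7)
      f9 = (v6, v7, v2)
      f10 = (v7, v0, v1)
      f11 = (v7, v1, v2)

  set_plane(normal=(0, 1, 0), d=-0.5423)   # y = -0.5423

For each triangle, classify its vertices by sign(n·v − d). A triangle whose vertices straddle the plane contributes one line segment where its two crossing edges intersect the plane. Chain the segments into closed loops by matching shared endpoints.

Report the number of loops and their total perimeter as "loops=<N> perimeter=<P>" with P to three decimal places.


loops=1 perimeter=3.905

Straddling triangles (6 of 12):
  (v5,v0,v6) [++-] → (-0.313113, -0.5423, 0)–(-0.706887, -0.5423, 0)  len=0.3938
  (v5,v6,v2) [+-+] → (-0.706887, -0.5423, 0)–(-0.313113, -0.5423, 0.845455)  len=0.9327
  (v6,v0,v7) [-+-] → (-0.313113, -0.5423, 0)–(0.313113, -0.5423, 0)  len=0.6262
  (v6,v7,v2) [--+] → (0.313113, -0.5423, 0.845455)–(-0.313113, -0.5423, 0.845455)  len=0.6262
  (v7,v0,v1) [-++] → (0.313113, -0.5423, 0)–(0.706887, -0.5423, 0)  len=0.3938
  (v7,v1,v2) [-++] → (0.706887, -0.5423, 0)–(0.313113, -0.5423, 0.845455)  len=0.9327

Chained into 1 loop(s):
  loop 1: 6 segments, perimeter = 3.9053
Total perimeter = 3.905


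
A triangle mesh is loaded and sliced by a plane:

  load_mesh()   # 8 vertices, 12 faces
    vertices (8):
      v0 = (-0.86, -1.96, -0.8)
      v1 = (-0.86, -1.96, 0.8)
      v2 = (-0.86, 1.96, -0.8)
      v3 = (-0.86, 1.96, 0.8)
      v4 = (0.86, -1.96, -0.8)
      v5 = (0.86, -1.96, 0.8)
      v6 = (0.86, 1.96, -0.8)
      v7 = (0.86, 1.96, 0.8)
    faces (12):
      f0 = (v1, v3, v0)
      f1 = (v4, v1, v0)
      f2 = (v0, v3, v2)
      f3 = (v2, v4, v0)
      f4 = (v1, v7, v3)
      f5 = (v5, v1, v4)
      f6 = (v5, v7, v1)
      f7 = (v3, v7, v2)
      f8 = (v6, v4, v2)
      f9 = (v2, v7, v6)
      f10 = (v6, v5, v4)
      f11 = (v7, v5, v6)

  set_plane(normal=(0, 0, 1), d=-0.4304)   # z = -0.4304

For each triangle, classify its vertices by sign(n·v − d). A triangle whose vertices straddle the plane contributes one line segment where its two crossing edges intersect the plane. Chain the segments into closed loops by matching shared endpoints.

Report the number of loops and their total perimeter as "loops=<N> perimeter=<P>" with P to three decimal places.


Straddling triangles (8 of 12):
  (v1,v3,v0) [++-] → (-0.86, -1.05448, -0.4304)–(-0.86, -1.96, -0.4304)  len=0.9055
  (v4,v1,v0) [-+-] → (0.46268, -1.96, -0.4304)–(-0.86, -1.96, -0.4304)  len=1.3227
  (v0,v3,v2) [-+-] → (-0.86, -1.05448, -0.4304)–(-0.86, 1.96, -0.4304)  len=3.0145
  (v5,v1,v4) [++-] → (0.46268, -1.96, -0.4304)–(0.86, -1.96, -0.4304)  len=0.3973
  (v3,v7,v2) [++-] → (-0.46268, 1.96, -0.4304)–(-0.86, 1.96, -0.4304)  len=0.3973
  (v2,v7,v6) [-+-] → (-0.46268, 1.96, -0.4304)–(0.86, 1.96, -0.4304)  len=1.3227
  (v6,v5,v4) [-+-] → (0.86, 1.05448, -0.4304)–(0.86, -1.96, -0.4304)  len=3.0145
  (v7,v5,v6) [++-] → (0.86, 1.05448, -0.4304)–(0.86, 1.96, -0.4304)  len=0.9055

Chained into 1 loop(s):
  loop 1: 8 segments, perimeter = 11.2800
Total perimeter = 11.280

loops=1 perimeter=11.280


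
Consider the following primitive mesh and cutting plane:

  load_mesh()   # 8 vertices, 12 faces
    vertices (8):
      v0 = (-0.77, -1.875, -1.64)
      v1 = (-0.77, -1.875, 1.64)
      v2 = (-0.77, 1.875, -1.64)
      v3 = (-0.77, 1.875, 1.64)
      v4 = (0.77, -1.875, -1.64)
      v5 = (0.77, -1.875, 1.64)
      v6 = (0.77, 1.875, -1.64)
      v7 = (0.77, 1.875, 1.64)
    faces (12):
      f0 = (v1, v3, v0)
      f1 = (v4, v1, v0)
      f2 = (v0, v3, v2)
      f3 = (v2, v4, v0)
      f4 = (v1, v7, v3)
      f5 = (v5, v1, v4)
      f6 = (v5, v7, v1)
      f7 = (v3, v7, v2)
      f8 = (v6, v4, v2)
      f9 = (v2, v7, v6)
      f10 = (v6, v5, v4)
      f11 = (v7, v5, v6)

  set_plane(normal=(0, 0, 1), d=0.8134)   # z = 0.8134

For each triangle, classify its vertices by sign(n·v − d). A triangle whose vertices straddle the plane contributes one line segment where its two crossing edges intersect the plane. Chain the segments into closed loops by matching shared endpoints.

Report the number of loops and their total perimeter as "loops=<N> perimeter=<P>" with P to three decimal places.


loops=1 perimeter=10.580

Straddling triangles (8 of 12):
  (v1,v3,v0) [++-] → (-0.77, 0.929954, 0.8134)–(-0.77, -1.875, 0.8134)  len=2.8050
  (v4,v1,v0) [-+-] → (-0.381901, -1.875, 0.8134)–(-0.77, -1.875, 0.8134)  len=0.3881
  (v0,v3,v2) [-+-] → (-0.77, 0.929954, 0.8134)–(-0.77, 1.875, 0.8134)  len=0.9450
  (v5,v1,v4) [++-] → (-0.381901, -1.875, 0.8134)–(0.77, -1.875, 0.8134)  len=1.1519
  (v3,v7,v2) [++-] → (0.381901, 1.875, 0.8134)–(-0.77, 1.875, 0.8134)  len=1.1519
  (v2,v7,v6) [-+-] → (0.381901, 1.875, 0.8134)–(0.77, 1.875, 0.8134)  len=0.3881
  (v6,v5,v4) [-+-] → (0.77, -0.929954, 0.8134)–(0.77, -1.875, 0.8134)  len=0.9450
  (v7,v5,v6) [++-] → (0.77, -0.929954, 0.8134)–(0.77, 1.875, 0.8134)  len=2.8050

Chained into 1 loop(s):
  loop 1: 8 segments, perimeter = 10.5800
Total perimeter = 10.580


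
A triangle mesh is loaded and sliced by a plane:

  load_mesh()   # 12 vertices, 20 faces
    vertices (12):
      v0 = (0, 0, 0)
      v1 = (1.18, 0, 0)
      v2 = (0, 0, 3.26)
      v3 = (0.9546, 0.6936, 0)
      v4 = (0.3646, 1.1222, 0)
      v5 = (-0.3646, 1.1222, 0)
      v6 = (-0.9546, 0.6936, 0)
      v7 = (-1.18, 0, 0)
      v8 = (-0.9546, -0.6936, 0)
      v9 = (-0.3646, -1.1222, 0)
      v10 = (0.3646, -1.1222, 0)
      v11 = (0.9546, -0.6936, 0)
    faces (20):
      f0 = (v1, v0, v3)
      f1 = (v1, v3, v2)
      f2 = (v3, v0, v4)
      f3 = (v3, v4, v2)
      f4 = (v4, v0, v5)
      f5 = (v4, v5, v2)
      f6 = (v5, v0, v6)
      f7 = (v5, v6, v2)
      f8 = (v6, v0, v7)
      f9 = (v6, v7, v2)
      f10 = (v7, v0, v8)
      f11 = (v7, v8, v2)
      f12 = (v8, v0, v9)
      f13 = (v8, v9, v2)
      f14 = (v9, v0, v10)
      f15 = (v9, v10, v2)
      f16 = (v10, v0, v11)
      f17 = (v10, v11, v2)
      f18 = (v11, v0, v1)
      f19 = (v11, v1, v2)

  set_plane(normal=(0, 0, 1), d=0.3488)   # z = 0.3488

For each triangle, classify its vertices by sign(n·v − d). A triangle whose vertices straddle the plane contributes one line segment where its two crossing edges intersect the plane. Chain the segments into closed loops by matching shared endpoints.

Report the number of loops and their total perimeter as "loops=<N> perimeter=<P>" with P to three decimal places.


Straddling triangles (10 of 20):
  (v1,v3,v2) [--+] → (0.852464, 0.619389, 0.3488)–(1.05375, 0, 0.3488)  len=0.6513
  (v3,v4,v2) [--+] → (0.32559, 1.00213, 0.3488)–(0.852464, 0.619389, 0.3488)  len=0.6512
  (v4,v5,v2) [--+] → (-0.32559, 1.00213, 0.3488)–(0.32559, 1.00213, 0.3488)  len=0.6512
  (v5,v6,v2) [--+] → (-0.852464, 0.619389, 0.3488)–(-0.32559, 1.00213, 0.3488)  len=0.6512
  (v6,v7,v2) [--+] → (-1.05375, 0, 0.3488)–(-0.852464, 0.619389, 0.3488)  len=0.6513
  (v7,v8,v2) [--+] → (-0.852464, -0.619389, 0.3488)–(-1.05375, 0, 0.3488)  len=0.6513
  (v8,v9,v2) [--+] → (-0.32559, -1.00213, 0.3488)–(-0.852464, -0.619389, 0.3488)  len=0.6512
  (v9,v10,v2) [--+] → (0.32559, -1.00213, 0.3488)–(-0.32559, -1.00213, 0.3488)  len=0.6512
  (v10,v11,v2) [--+] → (0.852464, -0.619389, 0.3488)–(0.32559, -1.00213, 0.3488)  len=0.6512
  (v11,v1,v2) [--+] → (1.05375, 0, 0.3488)–(0.852464, -0.619389, 0.3488)  len=0.6513

Chained into 1 loop(s):
  loop 1: 10 segments, perimeter = 6.5123
Total perimeter = 6.512

loops=1 perimeter=6.512


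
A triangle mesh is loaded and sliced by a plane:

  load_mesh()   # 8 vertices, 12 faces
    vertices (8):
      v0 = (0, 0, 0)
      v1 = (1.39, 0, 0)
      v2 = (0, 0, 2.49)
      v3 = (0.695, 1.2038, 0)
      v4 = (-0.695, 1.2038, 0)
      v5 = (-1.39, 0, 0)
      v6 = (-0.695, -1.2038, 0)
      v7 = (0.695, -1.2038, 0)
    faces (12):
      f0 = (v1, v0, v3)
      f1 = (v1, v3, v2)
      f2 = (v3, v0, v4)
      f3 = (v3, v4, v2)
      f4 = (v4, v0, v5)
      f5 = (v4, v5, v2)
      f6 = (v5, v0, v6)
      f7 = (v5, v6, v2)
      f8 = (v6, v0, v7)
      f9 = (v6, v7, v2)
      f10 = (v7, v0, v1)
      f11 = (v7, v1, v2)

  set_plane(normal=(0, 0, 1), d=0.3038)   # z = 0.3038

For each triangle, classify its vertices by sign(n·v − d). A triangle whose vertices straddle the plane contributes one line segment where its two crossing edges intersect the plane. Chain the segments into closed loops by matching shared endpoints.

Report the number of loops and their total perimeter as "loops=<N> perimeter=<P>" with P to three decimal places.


Straddling triangles (6 of 12):
  (v1,v3,v2) [--+] → (0.610204, 1.05693, 0.3038)–(1.22041, 0, 0.3038)  len=1.2204
  (v3,v4,v2) [--+] → (-0.610204, 1.05693, 0.3038)–(0.610204, 1.05693, 0.3038)  len=1.2204
  (v4,v5,v2) [--+] → (-1.22041, 0, 0.3038)–(-0.610204, 1.05693, 0.3038)  len=1.2204
  (v5,v6,v2) [--+] → (-0.610204, -1.05693, 0.3038)–(-1.22041, 0, 0.3038)  len=1.2204
  (v6,v7,v2) [--+] → (0.610204, -1.05693, 0.3038)–(-0.610204, -1.05693, 0.3038)  len=1.2204
  (v7,v1,v2) [--+] → (1.22041, 0, 0.3038)–(0.610204, -1.05693, 0.3038)  len=1.2204

Chained into 1 loop(s):
  loop 1: 6 segments, perimeter = 7.3225
Total perimeter = 7.323

loops=1 perimeter=7.323


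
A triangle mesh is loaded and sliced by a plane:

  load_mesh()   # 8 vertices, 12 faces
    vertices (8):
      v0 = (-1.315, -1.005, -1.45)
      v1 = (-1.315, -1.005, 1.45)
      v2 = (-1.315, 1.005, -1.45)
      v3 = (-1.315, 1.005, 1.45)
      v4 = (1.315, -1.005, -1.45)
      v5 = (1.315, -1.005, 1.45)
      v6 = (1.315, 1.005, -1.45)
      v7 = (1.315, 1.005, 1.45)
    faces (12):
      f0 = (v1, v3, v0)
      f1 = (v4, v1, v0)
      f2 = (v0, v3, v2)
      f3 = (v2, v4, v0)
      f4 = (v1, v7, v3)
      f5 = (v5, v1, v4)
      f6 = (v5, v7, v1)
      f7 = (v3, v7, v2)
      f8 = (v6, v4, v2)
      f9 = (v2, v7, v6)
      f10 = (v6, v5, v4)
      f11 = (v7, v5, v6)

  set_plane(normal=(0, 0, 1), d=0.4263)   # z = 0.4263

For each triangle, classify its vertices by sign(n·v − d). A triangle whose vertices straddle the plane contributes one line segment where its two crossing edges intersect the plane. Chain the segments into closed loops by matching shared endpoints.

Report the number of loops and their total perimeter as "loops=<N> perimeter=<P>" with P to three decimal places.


loops=1 perimeter=9.280

Straddling triangles (8 of 12):
  (v1,v3,v0) [++-] → (-1.315, 0.29547, 0.4263)–(-1.315, -1.005, 0.4263)  len=1.3005
  (v4,v1,v0) [-+-] → (-0.38661, -1.005, 0.4263)–(-1.315, -1.005, 0.4263)  len=0.9284
  (v0,v3,v2) [-+-] → (-1.315, 0.29547, 0.4263)–(-1.315, 1.005, 0.4263)  len=0.7095
  (v5,v1,v4) [++-] → (-0.38661, -1.005, 0.4263)–(1.315, -1.005, 0.4263)  len=1.7016
  (v3,v7,v2) [++-] → (0.38661, 1.005, 0.4263)–(-1.315, 1.005, 0.4263)  len=1.7016
  (v2,v7,v6) [-+-] → (0.38661, 1.005, 0.4263)–(1.315, 1.005, 0.4263)  len=0.9284
  (v6,v5,v4) [-+-] → (1.315, -0.29547, 0.4263)–(1.315, -1.005, 0.4263)  len=0.7095
  (v7,v5,v6) [++-] → (1.315, -0.29547, 0.4263)–(1.315, 1.005, 0.4263)  len=1.3005

Chained into 1 loop(s):
  loop 1: 8 segments, perimeter = 9.2800
Total perimeter = 9.280


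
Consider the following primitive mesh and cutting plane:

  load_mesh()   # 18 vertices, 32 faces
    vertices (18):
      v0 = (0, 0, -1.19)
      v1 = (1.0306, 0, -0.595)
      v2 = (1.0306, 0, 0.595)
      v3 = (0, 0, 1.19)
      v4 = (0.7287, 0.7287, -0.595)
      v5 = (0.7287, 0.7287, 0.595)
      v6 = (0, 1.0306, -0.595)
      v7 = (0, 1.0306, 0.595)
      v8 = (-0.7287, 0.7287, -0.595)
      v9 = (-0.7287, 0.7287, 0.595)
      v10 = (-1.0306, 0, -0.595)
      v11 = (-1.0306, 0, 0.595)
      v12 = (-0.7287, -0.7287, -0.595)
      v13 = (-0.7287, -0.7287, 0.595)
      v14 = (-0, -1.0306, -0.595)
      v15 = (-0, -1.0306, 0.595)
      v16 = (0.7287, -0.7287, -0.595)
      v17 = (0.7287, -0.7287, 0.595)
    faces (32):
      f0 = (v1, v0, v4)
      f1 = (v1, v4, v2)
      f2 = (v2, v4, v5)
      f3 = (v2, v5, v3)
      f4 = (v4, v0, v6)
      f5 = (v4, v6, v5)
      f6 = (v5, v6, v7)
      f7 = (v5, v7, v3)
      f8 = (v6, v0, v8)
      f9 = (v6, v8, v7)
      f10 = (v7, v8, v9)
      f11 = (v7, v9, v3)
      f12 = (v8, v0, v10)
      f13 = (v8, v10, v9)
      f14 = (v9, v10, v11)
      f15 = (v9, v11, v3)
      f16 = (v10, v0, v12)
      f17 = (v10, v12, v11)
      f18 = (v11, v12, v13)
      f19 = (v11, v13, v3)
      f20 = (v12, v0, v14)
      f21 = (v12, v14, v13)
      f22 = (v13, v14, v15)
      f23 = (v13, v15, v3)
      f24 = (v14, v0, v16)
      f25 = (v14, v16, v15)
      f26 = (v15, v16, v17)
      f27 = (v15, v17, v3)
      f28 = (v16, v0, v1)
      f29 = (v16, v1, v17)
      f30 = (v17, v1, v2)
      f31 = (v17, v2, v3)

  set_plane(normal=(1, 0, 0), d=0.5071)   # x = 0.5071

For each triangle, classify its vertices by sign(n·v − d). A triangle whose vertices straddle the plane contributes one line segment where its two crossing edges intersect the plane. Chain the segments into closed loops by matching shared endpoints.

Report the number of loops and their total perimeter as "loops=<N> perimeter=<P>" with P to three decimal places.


Straddling triangles (12 of 32):
  (v1,v0,v4) [+-+] → (0.5071, 0, -0.897234)–(0.5071, 0.5071, -0.775941)  len=0.5214
  (v2,v5,v3) [++-] → (0.5071, 0.5071, 0.775941)–(0.5071, 0, 0.897234)  len=0.5214
  (v4,v0,v6) [+--] → (0.5071, 0.5071, -0.775941)–(0.5071, 0.820509, -0.595)  len=0.3619
  (v4,v6,v5) [+-+] → (0.5071, 0.820509, -0.595)–(0.5071, 0.820509, 0.233117)  len=0.8281
  (v5,v6,v7) [+--] → (0.5071, 0.820509, 0.233117)–(0.5071, 0.820509, 0.595)  len=0.3619
  (v5,v7,v3) [+--] → (0.5071, 0.820509, 0.595)–(0.5071, 0.5071, 0.775941)  len=0.3619
  (v14,v0,v16) [--+] → (0.5071, -0.5071, -0.775941)–(0.5071, -0.820509, -0.595)  len=0.3619
  (v14,v16,v15) [-+-] → (0.5071, -0.820509, -0.595)–(0.5071, -0.820509, -0.233117)  len=0.3619
  (v15,v16,v17) [-++] → (0.5071, -0.820509, -0.233117)–(0.5071, -0.820509, 0.595)  len=0.8281
  (v15,v17,v3) [-+-] → (0.5071, -0.820509, 0.595)–(0.5071, -0.5071, 0.775941)  len=0.3619
  (v16,v0,v1) [+-+] → (0.5071, -0.5071, -0.775941)–(0.5071, 0, -0.897234)  len=0.5214
  (v17,v2,v3) [++-] → (0.5071, 0, 0.897234)–(0.5071, -0.5071, 0.775941)  len=0.5214

Chained into 1 loop(s):
  loop 1: 12 segments, perimeter = 5.9132
Total perimeter = 5.913

loops=1 perimeter=5.913


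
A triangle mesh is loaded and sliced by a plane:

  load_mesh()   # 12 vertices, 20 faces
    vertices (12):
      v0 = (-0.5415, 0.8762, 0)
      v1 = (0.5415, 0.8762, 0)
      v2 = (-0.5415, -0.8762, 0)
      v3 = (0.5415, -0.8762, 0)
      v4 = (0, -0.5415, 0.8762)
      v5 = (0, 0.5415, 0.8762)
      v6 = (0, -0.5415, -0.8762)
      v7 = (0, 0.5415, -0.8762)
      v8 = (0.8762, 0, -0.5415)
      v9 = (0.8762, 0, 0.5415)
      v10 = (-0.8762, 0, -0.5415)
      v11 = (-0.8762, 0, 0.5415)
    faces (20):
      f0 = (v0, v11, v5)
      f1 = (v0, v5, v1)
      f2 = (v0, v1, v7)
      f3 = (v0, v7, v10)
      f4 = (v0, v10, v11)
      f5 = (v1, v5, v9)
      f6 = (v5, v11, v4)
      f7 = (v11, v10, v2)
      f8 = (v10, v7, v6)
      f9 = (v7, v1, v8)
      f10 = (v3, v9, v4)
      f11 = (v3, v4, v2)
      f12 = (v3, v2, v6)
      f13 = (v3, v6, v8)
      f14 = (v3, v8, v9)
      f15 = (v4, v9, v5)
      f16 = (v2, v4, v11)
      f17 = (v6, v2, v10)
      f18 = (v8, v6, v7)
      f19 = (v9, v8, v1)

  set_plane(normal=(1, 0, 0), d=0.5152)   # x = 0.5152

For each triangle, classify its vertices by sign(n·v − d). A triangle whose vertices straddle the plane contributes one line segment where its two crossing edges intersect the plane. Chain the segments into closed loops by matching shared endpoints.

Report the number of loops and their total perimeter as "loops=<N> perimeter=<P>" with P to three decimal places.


loops=1 perimeter=4.677

Straddling triangles (10 of 20):
  (v0,v5,v1) [--+] → (0.5152, 0.859944, 0.042556)–(0.5152, 0.8762, 0)  len=0.0456
  (v0,v1,v7) [-+-] → (0.5152, 0.8762, 0)–(0.5152, 0.859944, -0.042556)  len=0.0456
  (v1,v5,v9) [+-+] → (0.5152, 0.859944, 0.042556)–(0.5152, 0.223101, 0.679399)  len=0.9006
  (v7,v1,v8) [-++] → (0.5152, 0.859944, -0.042556)–(0.5152, 0.223101, -0.679399)  len=0.9006
  (v3,v9,v4) [++-] → (0.5152, -0.223101, 0.679399)–(0.5152, -0.859944, 0.042556)  len=0.9006
  (v3,v4,v2) [+--] → (0.5152, -0.859944, 0.042556)–(0.5152, -0.8762, 0)  len=0.0456
  (v3,v2,v6) [+--] → (0.5152, -0.8762, 0)–(0.5152, -0.859944, -0.042556)  len=0.0456
  (v3,v6,v8) [+-+] → (0.5152, -0.859944, -0.042556)–(0.5152, -0.223101, -0.679399)  len=0.9006
  (v4,v9,v5) [-+-] → (0.5152, -0.223101, 0.679399)–(0.5152, 0.223101, 0.679399)  len=0.4462
  (v8,v6,v7) [+--] → (0.5152, -0.223101, -0.679399)–(0.5152, 0.223101, -0.679399)  len=0.4462

Chained into 1 loop(s):
  loop 1: 10 segments, perimeter = 4.6772
Total perimeter = 4.677


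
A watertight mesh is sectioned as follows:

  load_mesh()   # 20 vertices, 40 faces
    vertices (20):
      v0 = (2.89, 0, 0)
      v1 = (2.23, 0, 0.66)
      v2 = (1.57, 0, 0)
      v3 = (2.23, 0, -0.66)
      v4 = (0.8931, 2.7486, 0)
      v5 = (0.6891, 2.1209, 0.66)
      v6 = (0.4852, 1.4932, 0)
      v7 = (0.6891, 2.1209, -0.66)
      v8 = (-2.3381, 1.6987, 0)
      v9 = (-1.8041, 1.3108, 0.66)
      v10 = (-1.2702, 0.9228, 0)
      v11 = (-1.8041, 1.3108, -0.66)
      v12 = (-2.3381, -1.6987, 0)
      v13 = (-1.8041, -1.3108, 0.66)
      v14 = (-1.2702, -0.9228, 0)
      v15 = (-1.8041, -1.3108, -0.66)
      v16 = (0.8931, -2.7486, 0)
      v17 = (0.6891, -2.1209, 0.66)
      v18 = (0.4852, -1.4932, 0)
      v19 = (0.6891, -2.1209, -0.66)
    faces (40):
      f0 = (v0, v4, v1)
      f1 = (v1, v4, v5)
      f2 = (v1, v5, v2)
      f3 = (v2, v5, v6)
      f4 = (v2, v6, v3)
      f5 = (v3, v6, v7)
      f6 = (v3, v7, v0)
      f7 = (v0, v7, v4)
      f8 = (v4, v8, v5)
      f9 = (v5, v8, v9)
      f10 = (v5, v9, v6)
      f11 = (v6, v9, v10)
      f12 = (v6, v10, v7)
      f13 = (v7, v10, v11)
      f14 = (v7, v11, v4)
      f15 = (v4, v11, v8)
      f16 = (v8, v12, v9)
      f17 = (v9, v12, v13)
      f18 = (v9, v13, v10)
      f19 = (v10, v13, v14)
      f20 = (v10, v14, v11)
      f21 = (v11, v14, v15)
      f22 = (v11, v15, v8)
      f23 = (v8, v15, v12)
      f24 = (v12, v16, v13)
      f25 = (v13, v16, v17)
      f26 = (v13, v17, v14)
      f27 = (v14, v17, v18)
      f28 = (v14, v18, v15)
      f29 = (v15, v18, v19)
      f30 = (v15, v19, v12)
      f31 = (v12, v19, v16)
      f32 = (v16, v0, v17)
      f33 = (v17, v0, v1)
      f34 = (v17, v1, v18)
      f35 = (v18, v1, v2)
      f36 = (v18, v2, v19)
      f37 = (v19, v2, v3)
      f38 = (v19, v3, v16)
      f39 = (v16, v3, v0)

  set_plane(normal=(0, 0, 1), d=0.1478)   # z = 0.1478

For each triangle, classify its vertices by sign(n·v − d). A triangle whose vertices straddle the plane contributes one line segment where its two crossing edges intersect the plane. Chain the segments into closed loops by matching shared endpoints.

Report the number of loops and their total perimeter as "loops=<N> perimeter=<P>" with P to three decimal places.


Straddling triangles (20 of 40):
  (v0,v4,v1) [--+] → (1.19248, 2.13308, 0.1478)–(2.7422, 0, 0.1478)  len=2.6366
  (v1,v4,v5) [+-+] → (1.19248, 2.13308, 0.1478)–(0.847416, 2.60803, 0.1478)  len=0.5871
  (v1,v5,v2) [++-] → (1.37273, 0.474953, 0.1478)–(1.7178, 0, 0.1478)  len=0.5871
  (v2,v5,v6) [-+-] → (1.37273, 0.474953, 0.1478)–(0.530861, 1.63377, 0.1478)  len=1.4323
  (v4,v8,v5) [--+] → (-1.66019, 1.79325, 0.1478)–(0.847416, 2.60803, 0.1478)  len=2.6367
  (v5,v8,v9) [+-+] → (-1.66019, 1.79325, 0.1478)–(-2.21852, 1.61183, 0.1478)  len=0.5871
  (v5,v9,v6) [++-] → (-0.0274645, 1.45235, 0.1478)–(0.530861, 1.63377, 0.1478)  len=0.5871
  (v6,v9,v10) [-+-] → (-0.0274645, 1.45235, 0.1478)–(-1.38976, 1.00969, 0.1478)  len=1.4324
  (v8,v12,v9) [--+] → (-2.21852, -1.02475, 0.1478)–(-2.21852, 1.61183, 0.1478)  len=2.6366
  (v9,v12,v13) [+-+] → (-2.21852, -1.02475, 0.1478)–(-2.21852, -1.61183, 0.1478)  len=0.5871
  (v9,v13,v10) [++-] → (-1.38976, 0.422609, 0.1478)–(-1.38976, 1.00969, 0.1478)  len=0.5871
  (v10,v13,v14) [-+-] → (-1.38976, 0.422609, 0.1478)–(-1.38976, -1.00969, 0.1478)  len=1.4323
  (v12,v16,v13) [--+] → (0.289091, -2.42662, 0.1478)–(-2.21852, -1.61183, 0.1478)  len=2.6367
  (v13,v16,v17) [+-+] → (0.289091, -2.42662, 0.1478)–(0.847416, -2.60803, 0.1478)  len=0.5871
  (v13,v17,v14) [++-] → (-0.831436, -1.1911, 0.1478)–(-1.38976, -1.00969, 0.1478)  len=0.5871
  (v14,v17,v18) [-+-] → (-0.831436, -1.1911, 0.1478)–(0.530861, -1.63377, 0.1478)  len=1.4324
  (v16,v0,v17) [--+] → (2.39713, -0.474953, 0.1478)–(0.847416, -2.60803, 0.1478)  len=2.6366
  (v17,v0,v1) [+-+] → (2.39713, -0.474953, 0.1478)–(2.7422, 0, 0.1478)  len=0.5871
  (v17,v1,v18) [++-] → (0.875929, -1.15881, 0.1478)–(0.530861, -1.63377, 0.1478)  len=0.5871
  (v18,v1,v2) [-+-] → (0.875929, -1.15881, 0.1478)–(1.7178, 0, 0.1478)  len=1.4323

Chained into 2 loop(s):
  loop 1: 10 segments, perimeter = 16.1184
  loop 2: 10 segments, perimeter = 10.0971
Total perimeter = 26.216

loops=2 perimeter=26.216
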